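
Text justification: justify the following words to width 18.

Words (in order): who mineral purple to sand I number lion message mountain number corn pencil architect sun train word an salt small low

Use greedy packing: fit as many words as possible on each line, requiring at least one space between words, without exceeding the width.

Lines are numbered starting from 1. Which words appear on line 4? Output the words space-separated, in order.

Answer: mountain number

Derivation:
Line 1: ['who', 'mineral', 'purple'] (min_width=18, slack=0)
Line 2: ['to', 'sand', 'I', 'number'] (min_width=16, slack=2)
Line 3: ['lion', 'message'] (min_width=12, slack=6)
Line 4: ['mountain', 'number'] (min_width=15, slack=3)
Line 5: ['corn', 'pencil'] (min_width=11, slack=7)
Line 6: ['architect', 'sun'] (min_width=13, slack=5)
Line 7: ['train', 'word', 'an', 'salt'] (min_width=18, slack=0)
Line 8: ['small', 'low'] (min_width=9, slack=9)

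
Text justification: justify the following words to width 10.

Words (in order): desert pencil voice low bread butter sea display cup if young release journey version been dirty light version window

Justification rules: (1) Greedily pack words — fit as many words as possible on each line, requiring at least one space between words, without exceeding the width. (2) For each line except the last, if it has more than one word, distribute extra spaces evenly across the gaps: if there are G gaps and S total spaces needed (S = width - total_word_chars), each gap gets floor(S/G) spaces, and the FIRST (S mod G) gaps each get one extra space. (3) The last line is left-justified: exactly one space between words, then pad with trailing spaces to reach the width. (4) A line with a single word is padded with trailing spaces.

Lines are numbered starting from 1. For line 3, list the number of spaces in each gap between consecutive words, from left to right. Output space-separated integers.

Line 1: ['desert'] (min_width=6, slack=4)
Line 2: ['pencil'] (min_width=6, slack=4)
Line 3: ['voice', 'low'] (min_width=9, slack=1)
Line 4: ['bread'] (min_width=5, slack=5)
Line 5: ['butter', 'sea'] (min_width=10, slack=0)
Line 6: ['display'] (min_width=7, slack=3)
Line 7: ['cup', 'if'] (min_width=6, slack=4)
Line 8: ['young'] (min_width=5, slack=5)
Line 9: ['release'] (min_width=7, slack=3)
Line 10: ['journey'] (min_width=7, slack=3)
Line 11: ['version'] (min_width=7, slack=3)
Line 12: ['been', 'dirty'] (min_width=10, slack=0)
Line 13: ['light'] (min_width=5, slack=5)
Line 14: ['version'] (min_width=7, slack=3)
Line 15: ['window'] (min_width=6, slack=4)

Answer: 2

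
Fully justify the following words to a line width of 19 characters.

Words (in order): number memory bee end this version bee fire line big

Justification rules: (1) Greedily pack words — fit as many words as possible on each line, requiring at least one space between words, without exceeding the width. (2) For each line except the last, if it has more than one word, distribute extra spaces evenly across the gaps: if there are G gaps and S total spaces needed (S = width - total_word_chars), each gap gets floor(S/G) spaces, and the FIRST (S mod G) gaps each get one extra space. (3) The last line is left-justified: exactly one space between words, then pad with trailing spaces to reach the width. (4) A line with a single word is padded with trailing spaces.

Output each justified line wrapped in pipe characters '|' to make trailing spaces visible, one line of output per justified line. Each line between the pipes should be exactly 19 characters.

Answer: |number  memory  bee|
|end   this  version|
|bee fire line big  |

Derivation:
Line 1: ['number', 'memory', 'bee'] (min_width=17, slack=2)
Line 2: ['end', 'this', 'version'] (min_width=16, slack=3)
Line 3: ['bee', 'fire', 'line', 'big'] (min_width=17, slack=2)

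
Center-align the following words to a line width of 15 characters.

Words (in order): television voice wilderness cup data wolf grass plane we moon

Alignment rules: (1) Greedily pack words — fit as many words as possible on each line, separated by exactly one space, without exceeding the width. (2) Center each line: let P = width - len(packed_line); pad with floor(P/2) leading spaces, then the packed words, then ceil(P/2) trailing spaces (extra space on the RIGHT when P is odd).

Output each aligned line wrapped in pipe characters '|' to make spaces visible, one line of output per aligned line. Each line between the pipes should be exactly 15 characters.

Answer: |  television   |
|     voice     |
|wilderness cup |
|data wolf grass|
| plane we moon |

Derivation:
Line 1: ['television'] (min_width=10, slack=5)
Line 2: ['voice'] (min_width=5, slack=10)
Line 3: ['wilderness', 'cup'] (min_width=14, slack=1)
Line 4: ['data', 'wolf', 'grass'] (min_width=15, slack=0)
Line 5: ['plane', 'we', 'moon'] (min_width=13, slack=2)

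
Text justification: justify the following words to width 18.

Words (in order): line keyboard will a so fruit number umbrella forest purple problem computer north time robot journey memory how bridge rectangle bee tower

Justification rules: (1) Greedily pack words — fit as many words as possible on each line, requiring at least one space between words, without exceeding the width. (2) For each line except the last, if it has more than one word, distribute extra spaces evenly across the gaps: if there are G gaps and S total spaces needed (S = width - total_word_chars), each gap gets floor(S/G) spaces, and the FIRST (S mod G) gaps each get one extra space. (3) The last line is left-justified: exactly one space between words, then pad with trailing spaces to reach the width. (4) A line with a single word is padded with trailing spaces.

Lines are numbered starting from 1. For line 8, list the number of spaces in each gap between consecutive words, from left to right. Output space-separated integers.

Answer: 6

Derivation:
Line 1: ['line', 'keyboard', 'will'] (min_width=18, slack=0)
Line 2: ['a', 'so', 'fruit', 'number'] (min_width=17, slack=1)
Line 3: ['umbrella', 'forest'] (min_width=15, slack=3)
Line 4: ['purple', 'problem'] (min_width=14, slack=4)
Line 5: ['computer', 'north'] (min_width=14, slack=4)
Line 6: ['time', 'robot', 'journey'] (min_width=18, slack=0)
Line 7: ['memory', 'how', 'bridge'] (min_width=17, slack=1)
Line 8: ['rectangle', 'bee'] (min_width=13, slack=5)
Line 9: ['tower'] (min_width=5, slack=13)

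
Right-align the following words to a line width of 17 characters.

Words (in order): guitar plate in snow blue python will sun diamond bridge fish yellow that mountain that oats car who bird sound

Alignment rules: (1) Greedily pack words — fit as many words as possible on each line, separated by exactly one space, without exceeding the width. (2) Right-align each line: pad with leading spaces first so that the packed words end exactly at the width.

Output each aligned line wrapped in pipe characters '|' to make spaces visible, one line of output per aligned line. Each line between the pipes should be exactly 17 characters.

Line 1: ['guitar', 'plate', 'in'] (min_width=15, slack=2)
Line 2: ['snow', 'blue', 'python'] (min_width=16, slack=1)
Line 3: ['will', 'sun', 'diamond'] (min_width=16, slack=1)
Line 4: ['bridge', 'fish'] (min_width=11, slack=6)
Line 5: ['yellow', 'that'] (min_width=11, slack=6)
Line 6: ['mountain', 'that'] (min_width=13, slack=4)
Line 7: ['oats', 'car', 'who', 'bird'] (min_width=17, slack=0)
Line 8: ['sound'] (min_width=5, slack=12)

Answer: |  guitar plate in|
| snow blue python|
| will sun diamond|
|      bridge fish|
|      yellow that|
|    mountain that|
|oats car who bird|
|            sound|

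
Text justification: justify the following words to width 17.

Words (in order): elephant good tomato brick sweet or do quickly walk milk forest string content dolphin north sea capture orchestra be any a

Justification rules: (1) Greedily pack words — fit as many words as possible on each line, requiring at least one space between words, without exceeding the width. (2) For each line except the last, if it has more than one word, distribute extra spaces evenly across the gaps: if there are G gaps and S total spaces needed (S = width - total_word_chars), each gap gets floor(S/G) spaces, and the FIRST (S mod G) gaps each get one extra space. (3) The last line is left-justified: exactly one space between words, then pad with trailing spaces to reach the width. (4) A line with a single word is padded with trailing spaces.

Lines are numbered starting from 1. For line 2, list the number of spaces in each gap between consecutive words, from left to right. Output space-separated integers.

Line 1: ['elephant', 'good'] (min_width=13, slack=4)
Line 2: ['tomato', 'brick'] (min_width=12, slack=5)
Line 3: ['sweet', 'or', 'do'] (min_width=11, slack=6)
Line 4: ['quickly', 'walk', 'milk'] (min_width=17, slack=0)
Line 5: ['forest', 'string'] (min_width=13, slack=4)
Line 6: ['content', 'dolphin'] (min_width=15, slack=2)
Line 7: ['north', 'sea', 'capture'] (min_width=17, slack=0)
Line 8: ['orchestra', 'be', 'any'] (min_width=16, slack=1)
Line 9: ['a'] (min_width=1, slack=16)

Answer: 6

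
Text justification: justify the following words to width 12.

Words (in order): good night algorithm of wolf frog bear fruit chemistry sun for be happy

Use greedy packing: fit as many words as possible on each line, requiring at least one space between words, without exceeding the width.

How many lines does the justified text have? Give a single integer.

Line 1: ['good', 'night'] (min_width=10, slack=2)
Line 2: ['algorithm', 'of'] (min_width=12, slack=0)
Line 3: ['wolf', 'frog'] (min_width=9, slack=3)
Line 4: ['bear', 'fruit'] (min_width=10, slack=2)
Line 5: ['chemistry'] (min_width=9, slack=3)
Line 6: ['sun', 'for', 'be'] (min_width=10, slack=2)
Line 7: ['happy'] (min_width=5, slack=7)
Total lines: 7

Answer: 7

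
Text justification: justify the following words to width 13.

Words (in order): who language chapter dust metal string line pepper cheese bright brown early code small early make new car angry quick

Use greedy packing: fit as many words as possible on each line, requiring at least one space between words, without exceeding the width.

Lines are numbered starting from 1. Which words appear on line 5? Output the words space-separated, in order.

Line 1: ['who', 'language'] (min_width=12, slack=1)
Line 2: ['chapter', 'dust'] (min_width=12, slack=1)
Line 3: ['metal', 'string'] (min_width=12, slack=1)
Line 4: ['line', 'pepper'] (min_width=11, slack=2)
Line 5: ['cheese', 'bright'] (min_width=13, slack=0)
Line 6: ['brown', 'early'] (min_width=11, slack=2)
Line 7: ['code', 'small'] (min_width=10, slack=3)
Line 8: ['early', 'make'] (min_width=10, slack=3)
Line 9: ['new', 'car', 'angry'] (min_width=13, slack=0)
Line 10: ['quick'] (min_width=5, slack=8)

Answer: cheese bright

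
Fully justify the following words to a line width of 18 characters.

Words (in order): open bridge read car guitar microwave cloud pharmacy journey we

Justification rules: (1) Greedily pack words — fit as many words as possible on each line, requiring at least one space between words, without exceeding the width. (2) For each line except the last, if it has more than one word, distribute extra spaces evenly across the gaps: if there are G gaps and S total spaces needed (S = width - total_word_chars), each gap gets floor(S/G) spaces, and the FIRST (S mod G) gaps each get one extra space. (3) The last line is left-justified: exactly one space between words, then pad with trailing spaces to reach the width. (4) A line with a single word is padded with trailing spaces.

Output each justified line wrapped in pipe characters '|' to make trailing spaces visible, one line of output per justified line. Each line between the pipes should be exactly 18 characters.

Line 1: ['open', 'bridge', 'read'] (min_width=16, slack=2)
Line 2: ['car', 'guitar'] (min_width=10, slack=8)
Line 3: ['microwave', 'cloud'] (min_width=15, slack=3)
Line 4: ['pharmacy', 'journey'] (min_width=16, slack=2)
Line 5: ['we'] (min_width=2, slack=16)

Answer: |open  bridge  read|
|car         guitar|
|microwave    cloud|
|pharmacy   journey|
|we                |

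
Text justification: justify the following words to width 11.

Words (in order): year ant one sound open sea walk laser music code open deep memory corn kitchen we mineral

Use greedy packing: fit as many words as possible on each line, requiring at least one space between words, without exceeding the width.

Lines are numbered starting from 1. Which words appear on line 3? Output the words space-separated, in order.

Answer: open sea

Derivation:
Line 1: ['year', 'ant'] (min_width=8, slack=3)
Line 2: ['one', 'sound'] (min_width=9, slack=2)
Line 3: ['open', 'sea'] (min_width=8, slack=3)
Line 4: ['walk', 'laser'] (min_width=10, slack=1)
Line 5: ['music', 'code'] (min_width=10, slack=1)
Line 6: ['open', 'deep'] (min_width=9, slack=2)
Line 7: ['memory', 'corn'] (min_width=11, slack=0)
Line 8: ['kitchen', 'we'] (min_width=10, slack=1)
Line 9: ['mineral'] (min_width=7, slack=4)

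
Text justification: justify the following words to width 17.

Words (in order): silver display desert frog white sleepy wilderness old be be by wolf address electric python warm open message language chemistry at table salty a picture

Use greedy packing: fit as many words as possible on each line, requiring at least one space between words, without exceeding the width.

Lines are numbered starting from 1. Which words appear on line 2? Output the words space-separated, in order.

Answer: desert frog white

Derivation:
Line 1: ['silver', 'display'] (min_width=14, slack=3)
Line 2: ['desert', 'frog', 'white'] (min_width=17, slack=0)
Line 3: ['sleepy', 'wilderness'] (min_width=17, slack=0)
Line 4: ['old', 'be', 'be', 'by', 'wolf'] (min_width=17, slack=0)
Line 5: ['address', 'electric'] (min_width=16, slack=1)
Line 6: ['python', 'warm', 'open'] (min_width=16, slack=1)
Line 7: ['message', 'language'] (min_width=16, slack=1)
Line 8: ['chemistry', 'at'] (min_width=12, slack=5)
Line 9: ['table', 'salty', 'a'] (min_width=13, slack=4)
Line 10: ['picture'] (min_width=7, slack=10)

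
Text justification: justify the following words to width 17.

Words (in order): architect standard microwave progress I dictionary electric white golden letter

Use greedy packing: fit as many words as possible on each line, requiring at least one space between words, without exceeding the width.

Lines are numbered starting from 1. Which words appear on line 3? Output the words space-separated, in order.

Answer: microwave

Derivation:
Line 1: ['architect'] (min_width=9, slack=8)
Line 2: ['standard'] (min_width=8, slack=9)
Line 3: ['microwave'] (min_width=9, slack=8)
Line 4: ['progress', 'I'] (min_width=10, slack=7)
Line 5: ['dictionary'] (min_width=10, slack=7)
Line 6: ['electric', 'white'] (min_width=14, slack=3)
Line 7: ['golden', 'letter'] (min_width=13, slack=4)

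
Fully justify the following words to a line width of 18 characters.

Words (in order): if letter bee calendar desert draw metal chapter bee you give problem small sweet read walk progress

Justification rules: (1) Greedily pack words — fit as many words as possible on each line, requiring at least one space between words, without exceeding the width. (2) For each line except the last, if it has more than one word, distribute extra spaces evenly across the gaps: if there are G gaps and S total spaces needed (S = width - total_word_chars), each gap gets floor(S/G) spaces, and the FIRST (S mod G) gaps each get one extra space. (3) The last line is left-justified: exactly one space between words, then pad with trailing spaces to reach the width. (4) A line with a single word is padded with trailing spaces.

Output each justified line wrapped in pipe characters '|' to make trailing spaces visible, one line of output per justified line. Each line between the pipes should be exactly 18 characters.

Answer: |if    letter   bee|
|calendar    desert|
|draw metal chapter|
|bee    you    give|
|problem      small|
|sweet   read  walk|
|progress          |

Derivation:
Line 1: ['if', 'letter', 'bee'] (min_width=13, slack=5)
Line 2: ['calendar', 'desert'] (min_width=15, slack=3)
Line 3: ['draw', 'metal', 'chapter'] (min_width=18, slack=0)
Line 4: ['bee', 'you', 'give'] (min_width=12, slack=6)
Line 5: ['problem', 'small'] (min_width=13, slack=5)
Line 6: ['sweet', 'read', 'walk'] (min_width=15, slack=3)
Line 7: ['progress'] (min_width=8, slack=10)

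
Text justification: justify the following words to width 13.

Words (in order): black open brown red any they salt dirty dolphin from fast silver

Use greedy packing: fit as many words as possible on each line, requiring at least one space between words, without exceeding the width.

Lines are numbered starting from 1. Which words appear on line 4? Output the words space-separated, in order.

Line 1: ['black', 'open'] (min_width=10, slack=3)
Line 2: ['brown', 'red', 'any'] (min_width=13, slack=0)
Line 3: ['they', 'salt'] (min_width=9, slack=4)
Line 4: ['dirty', 'dolphin'] (min_width=13, slack=0)
Line 5: ['from', 'fast'] (min_width=9, slack=4)
Line 6: ['silver'] (min_width=6, slack=7)

Answer: dirty dolphin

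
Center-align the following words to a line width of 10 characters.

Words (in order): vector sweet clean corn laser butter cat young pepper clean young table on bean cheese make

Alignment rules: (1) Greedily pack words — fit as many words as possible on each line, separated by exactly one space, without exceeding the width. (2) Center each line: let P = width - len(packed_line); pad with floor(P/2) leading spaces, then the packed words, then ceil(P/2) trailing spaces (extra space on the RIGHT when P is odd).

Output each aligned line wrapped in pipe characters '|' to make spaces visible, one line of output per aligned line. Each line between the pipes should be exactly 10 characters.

Line 1: ['vector'] (min_width=6, slack=4)
Line 2: ['sweet'] (min_width=5, slack=5)
Line 3: ['clean', 'corn'] (min_width=10, slack=0)
Line 4: ['laser'] (min_width=5, slack=5)
Line 5: ['butter', 'cat'] (min_width=10, slack=0)
Line 6: ['young'] (min_width=5, slack=5)
Line 7: ['pepper'] (min_width=6, slack=4)
Line 8: ['clean'] (min_width=5, slack=5)
Line 9: ['young'] (min_width=5, slack=5)
Line 10: ['table', 'on'] (min_width=8, slack=2)
Line 11: ['bean'] (min_width=4, slack=6)
Line 12: ['cheese'] (min_width=6, slack=4)
Line 13: ['make'] (min_width=4, slack=6)

Answer: |  vector  |
|  sweet   |
|clean corn|
|  laser   |
|butter cat|
|  young   |
|  pepper  |
|  clean   |
|  young   |
| table on |
|   bean   |
|  cheese  |
|   make   |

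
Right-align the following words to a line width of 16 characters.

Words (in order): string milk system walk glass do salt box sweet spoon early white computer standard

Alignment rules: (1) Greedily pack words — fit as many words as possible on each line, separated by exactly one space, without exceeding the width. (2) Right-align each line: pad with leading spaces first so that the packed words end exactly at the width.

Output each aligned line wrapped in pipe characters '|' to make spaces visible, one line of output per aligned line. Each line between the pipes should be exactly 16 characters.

Answer: |     string milk|
|     system walk|
|   glass do salt|
| box sweet spoon|
|     early white|
|        computer|
|        standard|

Derivation:
Line 1: ['string', 'milk'] (min_width=11, slack=5)
Line 2: ['system', 'walk'] (min_width=11, slack=5)
Line 3: ['glass', 'do', 'salt'] (min_width=13, slack=3)
Line 4: ['box', 'sweet', 'spoon'] (min_width=15, slack=1)
Line 5: ['early', 'white'] (min_width=11, slack=5)
Line 6: ['computer'] (min_width=8, slack=8)
Line 7: ['standard'] (min_width=8, slack=8)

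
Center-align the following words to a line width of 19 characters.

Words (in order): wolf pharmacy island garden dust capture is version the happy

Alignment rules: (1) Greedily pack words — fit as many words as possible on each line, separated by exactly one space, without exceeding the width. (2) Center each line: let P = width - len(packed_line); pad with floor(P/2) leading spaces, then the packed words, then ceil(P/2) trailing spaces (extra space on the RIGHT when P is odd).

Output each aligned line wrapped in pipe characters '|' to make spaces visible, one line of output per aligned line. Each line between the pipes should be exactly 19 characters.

Answer: |   wolf pharmacy   |
|island garden dust |
|capture is version |
|     the happy     |

Derivation:
Line 1: ['wolf', 'pharmacy'] (min_width=13, slack=6)
Line 2: ['island', 'garden', 'dust'] (min_width=18, slack=1)
Line 3: ['capture', 'is', 'version'] (min_width=18, slack=1)
Line 4: ['the', 'happy'] (min_width=9, slack=10)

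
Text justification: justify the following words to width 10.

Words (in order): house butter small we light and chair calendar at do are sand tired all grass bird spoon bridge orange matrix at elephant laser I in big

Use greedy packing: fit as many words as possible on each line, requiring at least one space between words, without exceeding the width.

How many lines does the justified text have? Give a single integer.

Answer: 16

Derivation:
Line 1: ['house'] (min_width=5, slack=5)
Line 2: ['butter'] (min_width=6, slack=4)
Line 3: ['small', 'we'] (min_width=8, slack=2)
Line 4: ['light', 'and'] (min_width=9, slack=1)
Line 5: ['chair'] (min_width=5, slack=5)
Line 6: ['calendar'] (min_width=8, slack=2)
Line 7: ['at', 'do', 'are'] (min_width=9, slack=1)
Line 8: ['sand', 'tired'] (min_width=10, slack=0)
Line 9: ['all', 'grass'] (min_width=9, slack=1)
Line 10: ['bird', 'spoon'] (min_width=10, slack=0)
Line 11: ['bridge'] (min_width=6, slack=4)
Line 12: ['orange'] (min_width=6, slack=4)
Line 13: ['matrix', 'at'] (min_width=9, slack=1)
Line 14: ['elephant'] (min_width=8, slack=2)
Line 15: ['laser', 'I', 'in'] (min_width=10, slack=0)
Line 16: ['big'] (min_width=3, slack=7)
Total lines: 16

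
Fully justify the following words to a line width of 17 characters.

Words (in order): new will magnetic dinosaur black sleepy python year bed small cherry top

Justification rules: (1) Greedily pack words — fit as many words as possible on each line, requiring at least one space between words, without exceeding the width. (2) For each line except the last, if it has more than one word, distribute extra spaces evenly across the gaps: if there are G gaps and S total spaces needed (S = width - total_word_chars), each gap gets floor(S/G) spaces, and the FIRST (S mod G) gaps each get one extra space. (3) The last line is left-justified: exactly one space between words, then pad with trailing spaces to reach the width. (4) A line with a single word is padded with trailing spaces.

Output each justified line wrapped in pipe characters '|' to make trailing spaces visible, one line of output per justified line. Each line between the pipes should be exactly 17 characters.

Answer: |new will magnetic|
|dinosaur    black|
|sleepy     python|
|year   bed  small|
|cherry top       |

Derivation:
Line 1: ['new', 'will', 'magnetic'] (min_width=17, slack=0)
Line 2: ['dinosaur', 'black'] (min_width=14, slack=3)
Line 3: ['sleepy', 'python'] (min_width=13, slack=4)
Line 4: ['year', 'bed', 'small'] (min_width=14, slack=3)
Line 5: ['cherry', 'top'] (min_width=10, slack=7)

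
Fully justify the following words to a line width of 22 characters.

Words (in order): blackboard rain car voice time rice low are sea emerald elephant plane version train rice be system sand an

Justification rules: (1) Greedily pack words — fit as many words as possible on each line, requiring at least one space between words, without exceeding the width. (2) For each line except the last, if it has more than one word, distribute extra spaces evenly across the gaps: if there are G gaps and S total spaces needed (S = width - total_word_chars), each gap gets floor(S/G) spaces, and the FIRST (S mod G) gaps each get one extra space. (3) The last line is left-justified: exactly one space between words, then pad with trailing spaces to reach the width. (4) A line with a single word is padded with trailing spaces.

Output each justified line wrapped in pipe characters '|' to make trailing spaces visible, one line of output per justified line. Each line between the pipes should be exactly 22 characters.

Answer: |blackboard   rain  car|
|voice  time  rice  low|
|are     sea    emerald|
|elephant plane version|
|train  rice  be system|
|sand an               |

Derivation:
Line 1: ['blackboard', 'rain', 'car'] (min_width=19, slack=3)
Line 2: ['voice', 'time', 'rice', 'low'] (min_width=19, slack=3)
Line 3: ['are', 'sea', 'emerald'] (min_width=15, slack=7)
Line 4: ['elephant', 'plane', 'version'] (min_width=22, slack=0)
Line 5: ['train', 'rice', 'be', 'system'] (min_width=20, slack=2)
Line 6: ['sand', 'an'] (min_width=7, slack=15)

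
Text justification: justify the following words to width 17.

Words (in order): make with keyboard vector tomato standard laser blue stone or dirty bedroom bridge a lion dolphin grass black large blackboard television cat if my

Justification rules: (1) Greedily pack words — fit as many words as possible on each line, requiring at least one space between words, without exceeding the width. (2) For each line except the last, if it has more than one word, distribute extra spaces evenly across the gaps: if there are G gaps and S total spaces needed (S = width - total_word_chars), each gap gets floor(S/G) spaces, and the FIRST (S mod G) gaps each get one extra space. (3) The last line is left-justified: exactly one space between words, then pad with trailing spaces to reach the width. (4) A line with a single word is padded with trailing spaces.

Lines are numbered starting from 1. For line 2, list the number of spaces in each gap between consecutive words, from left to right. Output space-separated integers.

Line 1: ['make', 'with'] (min_width=9, slack=8)
Line 2: ['keyboard', 'vector'] (min_width=15, slack=2)
Line 3: ['tomato', 'standard'] (min_width=15, slack=2)
Line 4: ['laser', 'blue', 'stone'] (min_width=16, slack=1)
Line 5: ['or', 'dirty', 'bedroom'] (min_width=16, slack=1)
Line 6: ['bridge', 'a', 'lion'] (min_width=13, slack=4)
Line 7: ['dolphin', 'grass'] (min_width=13, slack=4)
Line 8: ['black', 'large'] (min_width=11, slack=6)
Line 9: ['blackboard'] (min_width=10, slack=7)
Line 10: ['television', 'cat', 'if'] (min_width=17, slack=0)
Line 11: ['my'] (min_width=2, slack=15)

Answer: 3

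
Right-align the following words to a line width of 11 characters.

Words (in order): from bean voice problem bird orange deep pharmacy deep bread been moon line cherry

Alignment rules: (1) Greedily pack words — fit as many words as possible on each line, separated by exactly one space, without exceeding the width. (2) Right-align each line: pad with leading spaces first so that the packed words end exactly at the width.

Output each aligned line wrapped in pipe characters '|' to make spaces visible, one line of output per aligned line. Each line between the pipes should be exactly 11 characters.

Line 1: ['from', 'bean'] (min_width=9, slack=2)
Line 2: ['voice'] (min_width=5, slack=6)
Line 3: ['problem'] (min_width=7, slack=4)
Line 4: ['bird', 'orange'] (min_width=11, slack=0)
Line 5: ['deep'] (min_width=4, slack=7)
Line 6: ['pharmacy'] (min_width=8, slack=3)
Line 7: ['deep', 'bread'] (min_width=10, slack=1)
Line 8: ['been', 'moon'] (min_width=9, slack=2)
Line 9: ['line', 'cherry'] (min_width=11, slack=0)

Answer: |  from bean|
|      voice|
|    problem|
|bird orange|
|       deep|
|   pharmacy|
| deep bread|
|  been moon|
|line cherry|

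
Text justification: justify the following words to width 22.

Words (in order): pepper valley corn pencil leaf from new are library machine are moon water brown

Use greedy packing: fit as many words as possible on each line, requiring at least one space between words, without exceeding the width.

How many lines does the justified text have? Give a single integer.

Answer: 4

Derivation:
Line 1: ['pepper', 'valley', 'corn'] (min_width=18, slack=4)
Line 2: ['pencil', 'leaf', 'from', 'new'] (min_width=20, slack=2)
Line 3: ['are', 'library', 'machine'] (min_width=19, slack=3)
Line 4: ['are', 'moon', 'water', 'brown'] (min_width=20, slack=2)
Total lines: 4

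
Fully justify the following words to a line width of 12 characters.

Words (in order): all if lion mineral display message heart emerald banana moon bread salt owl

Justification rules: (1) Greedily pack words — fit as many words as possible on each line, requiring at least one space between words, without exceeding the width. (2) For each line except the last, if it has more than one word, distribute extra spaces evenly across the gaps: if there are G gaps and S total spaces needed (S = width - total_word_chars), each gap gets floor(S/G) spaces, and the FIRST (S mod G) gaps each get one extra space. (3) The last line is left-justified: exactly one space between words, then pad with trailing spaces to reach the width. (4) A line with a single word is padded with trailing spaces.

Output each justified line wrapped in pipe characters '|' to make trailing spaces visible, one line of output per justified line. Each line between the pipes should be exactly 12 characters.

Answer: |all  if lion|
|mineral     |
|display     |
|message     |
|heart       |
|emerald     |
|banana  moon|
|bread   salt|
|owl         |

Derivation:
Line 1: ['all', 'if', 'lion'] (min_width=11, slack=1)
Line 2: ['mineral'] (min_width=7, slack=5)
Line 3: ['display'] (min_width=7, slack=5)
Line 4: ['message'] (min_width=7, slack=5)
Line 5: ['heart'] (min_width=5, slack=7)
Line 6: ['emerald'] (min_width=7, slack=5)
Line 7: ['banana', 'moon'] (min_width=11, slack=1)
Line 8: ['bread', 'salt'] (min_width=10, slack=2)
Line 9: ['owl'] (min_width=3, slack=9)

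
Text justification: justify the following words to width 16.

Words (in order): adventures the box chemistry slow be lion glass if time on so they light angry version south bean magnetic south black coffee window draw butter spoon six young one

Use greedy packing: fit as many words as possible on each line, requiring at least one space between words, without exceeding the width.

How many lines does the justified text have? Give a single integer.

Line 1: ['adventures', 'the'] (min_width=14, slack=2)
Line 2: ['box', 'chemistry'] (min_width=13, slack=3)
Line 3: ['slow', 'be', 'lion'] (min_width=12, slack=4)
Line 4: ['glass', 'if', 'time', 'on'] (min_width=16, slack=0)
Line 5: ['so', 'they', 'light'] (min_width=13, slack=3)
Line 6: ['angry', 'version'] (min_width=13, slack=3)
Line 7: ['south', 'bean'] (min_width=10, slack=6)
Line 8: ['magnetic', 'south'] (min_width=14, slack=2)
Line 9: ['black', 'coffee'] (min_width=12, slack=4)
Line 10: ['window', 'draw'] (min_width=11, slack=5)
Line 11: ['butter', 'spoon', 'six'] (min_width=16, slack=0)
Line 12: ['young', 'one'] (min_width=9, slack=7)
Total lines: 12

Answer: 12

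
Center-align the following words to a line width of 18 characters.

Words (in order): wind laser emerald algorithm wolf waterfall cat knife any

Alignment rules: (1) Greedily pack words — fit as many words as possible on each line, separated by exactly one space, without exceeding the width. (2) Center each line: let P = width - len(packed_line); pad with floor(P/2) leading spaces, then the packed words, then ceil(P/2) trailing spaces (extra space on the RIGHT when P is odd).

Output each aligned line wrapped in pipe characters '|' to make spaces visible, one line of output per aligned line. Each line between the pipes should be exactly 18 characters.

Line 1: ['wind', 'laser', 'emerald'] (min_width=18, slack=0)
Line 2: ['algorithm', 'wolf'] (min_width=14, slack=4)
Line 3: ['waterfall', 'cat'] (min_width=13, slack=5)
Line 4: ['knife', 'any'] (min_width=9, slack=9)

Answer: |wind laser emerald|
|  algorithm wolf  |
|  waterfall cat   |
|    knife any     |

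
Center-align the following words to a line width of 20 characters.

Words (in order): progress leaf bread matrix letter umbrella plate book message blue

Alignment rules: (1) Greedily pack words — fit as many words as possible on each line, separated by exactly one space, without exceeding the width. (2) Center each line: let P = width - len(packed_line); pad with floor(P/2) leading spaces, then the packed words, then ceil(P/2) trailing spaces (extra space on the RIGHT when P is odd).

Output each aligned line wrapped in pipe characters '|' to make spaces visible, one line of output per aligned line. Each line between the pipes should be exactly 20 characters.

Line 1: ['progress', 'leaf', 'bread'] (min_width=19, slack=1)
Line 2: ['matrix', 'letter'] (min_width=13, slack=7)
Line 3: ['umbrella', 'plate', 'book'] (min_width=19, slack=1)
Line 4: ['message', 'blue'] (min_width=12, slack=8)

Answer: |progress leaf bread |
|   matrix letter    |
|umbrella plate book |
|    message blue    |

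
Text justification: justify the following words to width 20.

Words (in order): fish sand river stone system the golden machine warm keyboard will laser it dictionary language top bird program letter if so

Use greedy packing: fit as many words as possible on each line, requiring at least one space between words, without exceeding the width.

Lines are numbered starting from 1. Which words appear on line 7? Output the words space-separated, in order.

Answer: program letter if so

Derivation:
Line 1: ['fish', 'sand', 'river'] (min_width=15, slack=5)
Line 2: ['stone', 'system', 'the'] (min_width=16, slack=4)
Line 3: ['golden', 'machine', 'warm'] (min_width=19, slack=1)
Line 4: ['keyboard', 'will', 'laser'] (min_width=19, slack=1)
Line 5: ['it', 'dictionary'] (min_width=13, slack=7)
Line 6: ['language', 'top', 'bird'] (min_width=17, slack=3)
Line 7: ['program', 'letter', 'if', 'so'] (min_width=20, slack=0)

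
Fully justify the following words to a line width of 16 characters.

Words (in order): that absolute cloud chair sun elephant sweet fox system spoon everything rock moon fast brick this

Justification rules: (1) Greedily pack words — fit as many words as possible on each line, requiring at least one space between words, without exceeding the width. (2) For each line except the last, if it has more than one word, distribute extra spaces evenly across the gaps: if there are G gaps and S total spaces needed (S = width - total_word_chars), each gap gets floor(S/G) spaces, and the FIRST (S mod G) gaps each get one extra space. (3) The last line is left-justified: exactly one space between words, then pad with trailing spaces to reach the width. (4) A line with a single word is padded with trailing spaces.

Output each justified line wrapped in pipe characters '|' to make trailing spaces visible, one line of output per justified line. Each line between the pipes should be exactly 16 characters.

Line 1: ['that', 'absolute'] (min_width=13, slack=3)
Line 2: ['cloud', 'chair', 'sun'] (min_width=15, slack=1)
Line 3: ['elephant', 'sweet'] (min_width=14, slack=2)
Line 4: ['fox', 'system', 'spoon'] (min_width=16, slack=0)
Line 5: ['everything', 'rock'] (min_width=15, slack=1)
Line 6: ['moon', 'fast', 'brick'] (min_width=15, slack=1)
Line 7: ['this'] (min_width=4, slack=12)

Answer: |that    absolute|
|cloud  chair sun|
|elephant   sweet|
|fox system spoon|
|everything  rock|
|moon  fast brick|
|this            |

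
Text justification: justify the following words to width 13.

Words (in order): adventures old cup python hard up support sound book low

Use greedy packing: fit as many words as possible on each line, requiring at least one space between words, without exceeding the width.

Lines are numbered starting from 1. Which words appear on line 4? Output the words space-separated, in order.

Line 1: ['adventures'] (min_width=10, slack=3)
Line 2: ['old', 'cup'] (min_width=7, slack=6)
Line 3: ['python', 'hard'] (min_width=11, slack=2)
Line 4: ['up', 'support'] (min_width=10, slack=3)
Line 5: ['sound', 'book'] (min_width=10, slack=3)
Line 6: ['low'] (min_width=3, slack=10)

Answer: up support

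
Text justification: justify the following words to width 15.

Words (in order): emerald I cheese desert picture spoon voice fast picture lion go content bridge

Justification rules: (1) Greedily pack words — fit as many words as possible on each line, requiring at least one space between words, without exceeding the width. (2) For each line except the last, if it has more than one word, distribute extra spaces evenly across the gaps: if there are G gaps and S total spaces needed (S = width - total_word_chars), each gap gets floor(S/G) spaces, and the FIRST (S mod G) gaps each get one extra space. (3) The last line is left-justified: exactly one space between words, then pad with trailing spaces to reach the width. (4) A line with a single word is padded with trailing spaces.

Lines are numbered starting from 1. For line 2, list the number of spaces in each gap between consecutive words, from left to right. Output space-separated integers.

Answer: 3

Derivation:
Line 1: ['emerald', 'I'] (min_width=9, slack=6)
Line 2: ['cheese', 'desert'] (min_width=13, slack=2)
Line 3: ['picture', 'spoon'] (min_width=13, slack=2)
Line 4: ['voice', 'fast'] (min_width=10, slack=5)
Line 5: ['picture', 'lion', 'go'] (min_width=15, slack=0)
Line 6: ['content', 'bridge'] (min_width=14, slack=1)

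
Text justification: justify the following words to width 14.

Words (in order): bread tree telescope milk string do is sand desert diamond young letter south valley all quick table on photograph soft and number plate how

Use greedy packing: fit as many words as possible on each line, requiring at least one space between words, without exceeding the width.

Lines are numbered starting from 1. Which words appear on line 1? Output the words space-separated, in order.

Answer: bread tree

Derivation:
Line 1: ['bread', 'tree'] (min_width=10, slack=4)
Line 2: ['telescope', 'milk'] (min_width=14, slack=0)
Line 3: ['string', 'do', 'is'] (min_width=12, slack=2)
Line 4: ['sand', 'desert'] (min_width=11, slack=3)
Line 5: ['diamond', 'young'] (min_width=13, slack=1)
Line 6: ['letter', 'south'] (min_width=12, slack=2)
Line 7: ['valley', 'all'] (min_width=10, slack=4)
Line 8: ['quick', 'table', 'on'] (min_width=14, slack=0)
Line 9: ['photograph'] (min_width=10, slack=4)
Line 10: ['soft', 'and'] (min_width=8, slack=6)
Line 11: ['number', 'plate'] (min_width=12, slack=2)
Line 12: ['how'] (min_width=3, slack=11)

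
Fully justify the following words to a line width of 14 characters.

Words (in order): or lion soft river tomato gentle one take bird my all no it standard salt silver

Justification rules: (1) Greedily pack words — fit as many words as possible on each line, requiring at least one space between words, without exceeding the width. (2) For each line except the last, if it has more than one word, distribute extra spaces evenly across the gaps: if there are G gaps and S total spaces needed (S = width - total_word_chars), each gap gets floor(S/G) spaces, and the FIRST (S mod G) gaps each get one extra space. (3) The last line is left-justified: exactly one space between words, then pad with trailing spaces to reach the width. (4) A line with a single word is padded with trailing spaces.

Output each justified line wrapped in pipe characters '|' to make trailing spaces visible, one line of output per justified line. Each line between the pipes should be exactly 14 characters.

Answer: |or  lion  soft|
|river   tomato|
|gentle     one|
|take  bird  my|
|all    no   it|
|standard  salt|
|silver        |

Derivation:
Line 1: ['or', 'lion', 'soft'] (min_width=12, slack=2)
Line 2: ['river', 'tomato'] (min_width=12, slack=2)
Line 3: ['gentle', 'one'] (min_width=10, slack=4)
Line 4: ['take', 'bird', 'my'] (min_width=12, slack=2)
Line 5: ['all', 'no', 'it'] (min_width=9, slack=5)
Line 6: ['standard', 'salt'] (min_width=13, slack=1)
Line 7: ['silver'] (min_width=6, slack=8)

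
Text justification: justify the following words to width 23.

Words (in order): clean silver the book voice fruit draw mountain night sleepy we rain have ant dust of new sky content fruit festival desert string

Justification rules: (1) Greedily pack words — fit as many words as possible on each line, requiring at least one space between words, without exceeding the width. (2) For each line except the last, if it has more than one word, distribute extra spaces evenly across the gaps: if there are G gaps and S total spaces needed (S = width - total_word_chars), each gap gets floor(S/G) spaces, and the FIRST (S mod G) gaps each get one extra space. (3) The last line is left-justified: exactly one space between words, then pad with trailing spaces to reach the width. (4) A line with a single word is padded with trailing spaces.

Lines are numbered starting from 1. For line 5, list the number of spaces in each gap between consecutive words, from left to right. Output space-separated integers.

Line 1: ['clean', 'silver', 'the', 'book'] (min_width=21, slack=2)
Line 2: ['voice', 'fruit', 'draw'] (min_width=16, slack=7)
Line 3: ['mountain', 'night', 'sleepy'] (min_width=21, slack=2)
Line 4: ['we', 'rain', 'have', 'ant', 'dust'] (min_width=21, slack=2)
Line 5: ['of', 'new', 'sky', 'content'] (min_width=18, slack=5)
Line 6: ['fruit', 'festival', 'desert'] (min_width=21, slack=2)
Line 7: ['string'] (min_width=6, slack=17)

Answer: 3 3 2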